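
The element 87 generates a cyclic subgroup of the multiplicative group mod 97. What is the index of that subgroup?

ord(87) | φ(97) = 97 − 1 = 96 = 2^5 · 3.
Divisors of 96: 1, 2, 3, 4, 6, 8, 12, 16, 24, 32, 48, 96.
Evaluate successive powers at the divisors of 96:
87^1 ≡ 87 (mod 97)
87^2 ≡ 3 (mod 97)
87^3 ≡ 67 (mod 97)
87^4 ≡ 9 (mod 97)
87^6 ≡ 27 (mod 97)
87^8 ≡ 81 (mod 97)
87^12 ≡ 50 (mod 97)
87^16 ≡ 62 (mod 97)
87^24 ≡ 75 (mod 97)
87^32 ≡ 61 (mod 97)
87^48 ≡ 96 (mod 97)
87^96 ≡ 1 (mod 97) ✓
Thus |⟨87⟩| = ord(87) = 96.
The index is φ(97) / ord(87) = 96 / 96 = 1.

1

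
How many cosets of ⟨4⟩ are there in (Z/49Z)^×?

2

The order of 4 must divide φ(49) = φ(7^2) = 7·(7−1) = 42 = 2 · 3 · 7.
Divisors of 42: 1, 2, 3, 6, 7, 14, 21, 42.
Test each divisor d:
4^1 ≡ 4
4^2 ≡ 16
4^3 ≡ 15
4^6 ≡ 29
4^7 ≡ 18
4^14 ≡ 30
4^21 ≡ 1
The order of 4 is 21, so the subgroup it generates has 21 elements.
Index = |(Z/49Z)^×| / |⟨4⟩| = 42 / 21 = 2.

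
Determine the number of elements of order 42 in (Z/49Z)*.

12

φ(49) = φ(7^2) = 7·(7−1) = 42 = 2 · 3 · 7.
In a cyclic group of order 42, there are φ(d) elements of order d for each divisor d of 42, and zero for non-divisors.
42 = 2 · 3 · 7 divides 42, and φ(42) = 12.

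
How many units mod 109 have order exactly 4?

2

φ(109) = 109 − 1 = 108 = 2^2 · 3^3.
Since (Z/109Z)^× is cyclic of order 108, the number of elements of order d is φ(d) when d | 108 and 0 otherwise.
4 = 2^2 divides 108, and φ(4) = 2.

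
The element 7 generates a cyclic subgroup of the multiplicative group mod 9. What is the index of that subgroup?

The order of 7 must divide φ(9) = φ(3^2) = 3·(3−1) = 6 = 2 · 3.
Divisors of 6: 1, 2, 3, 6.
Check 7^d mod 9 for each divisor in increasing order:
7^1 ≡ 7
7^2 ≡ 4
7^3 ≡ 1
So ord_9(7) = 3, hence |⟨7⟩| = 3.
Index = |(Z/9Z)^×| / |⟨7⟩| = 6 / 3 = 2.

2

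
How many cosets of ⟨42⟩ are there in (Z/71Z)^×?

1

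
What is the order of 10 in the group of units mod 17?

16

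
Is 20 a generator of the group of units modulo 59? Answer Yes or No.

No

φ(59) = 59 − 1 = 58 = 2 · 29.
Test 20^(58/q) mod 59 for each prime factor q of 58:
20^29 ≡ 1 (mod 59)  [q = 2: ≡ 1 ✗]
20^2 ≡ 46 (mod 59)  [q = 29: ≢ 1 ✓]
The check at q = 2 fails, so 20 generates a proper subgroup.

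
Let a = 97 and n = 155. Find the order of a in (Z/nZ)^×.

Since 97 ∈ (Z/155Z)^×, its order divides φ(155) = φ(5·31) = (5−1)·(31−1) = 4·30 = 120 = 2^3 · 3 · 5.
Divisors of 120: 1, 2, 3, 4, 5, 6, 8, 10, 12, 15, 20, 24, 30, 40, 60, 120.
Evaluate successive powers at the divisors of 120:
97^1 ≡ 97 (mod 155)
97^2 ≡ 109 (mod 155)
97^3 ≡ 33 (mod 155)
97^4 ≡ 101 (mod 155)
97^5 ≡ 32 (mod 155)
97^6 ≡ 4 (mod 155)
97^8 ≡ 126 (mod 155)
97^10 ≡ 94 (mod 155)
97^12 ≡ 16 (mod 155)
97^15 ≡ 63 (mod 155)
97^20 ≡ 1 (mod 155) ✓
Hence ord(97) = 20.

20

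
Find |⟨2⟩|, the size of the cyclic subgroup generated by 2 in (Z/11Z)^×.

10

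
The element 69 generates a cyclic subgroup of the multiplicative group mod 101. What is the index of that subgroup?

The order of 69 must divide φ(101) = 101 − 1 = 100 = 2^2 · 5^2.
Divisors of 100: 1, 2, 4, 5, 10, 20, 25, 50, 100.
Compute 69^d (mod 101) for the divisors d until we hit 1:
69^1 ≡ 69 (mod 101)
69^2 ≡ 14 (mod 101)
69^4 ≡ 95 (mod 101)
69^5 ≡ 91 (mod 101)
69^10 ≡ 100 (mod 101)
69^20 ≡ 1 (mod 101) ✓
The order of 69 is 20, so the subgroup it generates has 20 elements.
Index = |(Z/101Z)^×| / |⟨69⟩| = 100 / 20 = 5.

5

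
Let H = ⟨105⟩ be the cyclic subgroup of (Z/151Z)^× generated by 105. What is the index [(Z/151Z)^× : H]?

ord(105) | φ(151) = 151 − 1 = 150 = 2 · 3 · 5^2.
Divisors of 150: 1, 2, 3, 5, 6, 10, 15, 25, 30, 50, 75, 150.
Check 105^d mod 151 for each divisor in increasing order:
105^1 ≡ 105 (mod 151)
105^2 ≡ 2 (mod 151)
105^3 ≡ 59 (mod 151)
105^5 ≡ 118 (mod 151)
105^6 ≡ 8 (mod 151)
105^10 ≡ 32 (mod 151)
105^15 ≡ 1 (mod 151) ✓
The order of 105 is 15, so the subgroup it generates has 15 elements.
Index = |(Z/151Z)^×| / |⟨105⟩| = 150 / 15 = 10.

10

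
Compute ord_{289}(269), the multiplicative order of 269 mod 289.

The order of 269 must divide φ(289) = φ(17^2) = 17·(17−1) = 272 = 2^4 · 17.
Divisors of 272: 1, 2, 4, 8, 16, 17, 34, 68, 136, 272.
Test each divisor d:
269^1 ≡ 269 (mod 289)
269^2 ≡ 111 (mod 289)
269^4 ≡ 183 (mod 289)
269^8 ≡ 254 (mod 289)
269^16 ≡ 69 (mod 289)
269^17 ≡ 65 (mod 289)
269^34 ≡ 179 (mod 289)
269^68 ≡ 251 (mod 289)
269^136 ≡ 288 (mod 289)
269^272 ≡ 1 (mod 289) ✓
The smallest such exponent is 272, so the order of 269 is 272.

272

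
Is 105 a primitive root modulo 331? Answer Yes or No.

φ(331) = 331 − 1 = 330 = 2 · 3 · 5 · 11.
An element g generates (Z/331Z)^× iff g^(330/q) ≢ 1 (mod 331) for each prime q ∈ {2, 3, 5, 11}.
105^165 ≡ 1 (mod 331)  [q = 2: ≡ 1 ✗]
105^110 ≡ 1 (mod 331)  [q = 3: ≡ 1 ✗]
105^66 ≡ 323 (mod 331)  [q = 5: ≢ 1 ✓]
105^30 ≡ 293 (mod 331)  [q = 11: ≢ 1 ✓]
105^165 ≡ 1 shows ord(105) | 165, strictly less than φ(331); not a primitive root.

No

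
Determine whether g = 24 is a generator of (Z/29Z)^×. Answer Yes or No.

φ(29) = 29 − 1 = 28 = 2^2 · 7.
An element g generates (Z/29Z)^× iff g^(28/q) ≢ 1 (mod 29) for each prime q ∈ {2, 7}.
24^14 ≡ 1 (mod 29)  [q = 2: ≡ 1 ✗]
24^4 ≡ 16 (mod 29)  [q = 7: ≢ 1 ✓]
Since 24^14 ≡ 1, the order of 24 divides 14 < 28, so 24 is not a primitive root.

No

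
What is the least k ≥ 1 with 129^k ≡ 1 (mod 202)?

The order of 129 must divide φ(202) = φ(2)·φ(101) = 1·100 = 100 = 2^2 · 5^2.
Divisors of 100: 1, 2, 4, 5, 10, 20, 25, 50, 100.
Check 129^d mod 202 for each divisor in increasing order:
129^1 ≡ 129 (mod 202)
129^2 ≡ 77 (mod 202)
129^4 ≡ 71 (mod 202)
129^5 ≡ 69 (mod 202)
129^10 ≡ 115 (mod 202)
129^20 ≡ 95 (mod 202)
129^25 ≡ 91 (mod 202)
129^50 ≡ 201 (mod 202)
129^100 ≡ 1 (mod 202) ✓
So ord_202(129) = 100.

100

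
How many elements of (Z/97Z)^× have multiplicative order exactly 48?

16

φ(97) = 97 − 1 = 96 = 2^5 · 3.
In a cyclic group of order 96, there are φ(d) elements of order d for each divisor d of 96, and zero for non-divisors.
48 = 2^4 · 3 divides 96, and φ(48) = 16.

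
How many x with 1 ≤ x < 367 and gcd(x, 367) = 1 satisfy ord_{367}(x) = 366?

φ(367) = 367 − 1 = 366 = 2 · 3 · 61.
Since (Z/367Z)^× is cyclic of order 366, the number of elements of order d is φ(d) when d | 366 and 0 otherwise.
366 = 2 · 3 · 61 divides 366, and φ(366) = 120.

120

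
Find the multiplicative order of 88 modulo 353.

44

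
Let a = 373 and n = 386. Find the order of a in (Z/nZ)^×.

64

By Lagrange's theorem, ord_386(373) divides φ(386) = φ(2)·φ(193) = 1·192 = 192 = 2^6 · 3.
Divisors of 192: 1, 2, 3, 4, 6, 8, 12, 16, 24, 32, 48, 64, 96, 192.
Compute 373^d (mod 386) for the divisors d until we hit 1:
373^1 ≡ 373 (mod 386)
373^2 ≡ 169 (mod 386)
373^3 ≡ 119 (mod 386)
373^4 ≡ 383 (mod 386)
373^6 ≡ 265 (mod 386)
373^8 ≡ 9 (mod 386)
373^12 ≡ 359 (mod 386)
373^16 ≡ 81 (mod 386)
373^24 ≡ 343 (mod 386)
373^32 ≡ 385 (mod 386)
373^48 ≡ 305 (mod 386)
373^64 ≡ 1 (mod 386) ✓
So ord_386(373) = 64.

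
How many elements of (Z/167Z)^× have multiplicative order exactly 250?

0

φ(167) = 167 − 1 = 166 = 2 · 83.
Since (Z/167Z)^× is cyclic of order 166, the number of elements of order d is φ(d) when d | 166 and 0 otherwise.
Since 250 ∤ 166, the count is 0.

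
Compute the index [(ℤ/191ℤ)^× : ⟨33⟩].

1

By Lagrange's theorem, ord_191(33) divides φ(191) = 191 − 1 = 190 = 2 · 5 · 19.
Divisors of 190: 1, 2, 5, 10, 19, 38, 95, 190.
Test each divisor d:
33^1 ≡ 33 (mod 191)
33^2 ≡ 134 (mod 191)
33^5 ≡ 66 (mod 191)
33^10 ≡ 154 (mod 191)
33^19 ≡ 82 (mod 191)
33^38 ≡ 39 (mod 191)
33^95 ≡ 190 (mod 191)
33^190 ≡ 1 (mod 191) ✓
The order of 33 is 190, so the subgroup it generates has 190 elements.
Index = |(Z/191Z)^×| / |⟨33⟩| = 190 / 190 = 1.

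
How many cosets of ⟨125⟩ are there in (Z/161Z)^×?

The order of 125 must divide φ(161) = φ(7·23) = (7−1)·(23−1) = 6·22 = 132 = 2^2 · 3 · 11.
Divisors of 132: 1, 2, 3, 4, 6, 11, 12, 22, 33, 44, 66, 132.
Evaluate successive powers at the divisors of 132:
125^1 ≡ 125
125^2 ≡ 8
125^3 ≡ 34
125^4 ≡ 64
125^6 ≡ 29
125^11 ≡ 160
125^12 ≡ 36
125^22 ≡ 1
The order of 125 is 22, so the subgroup it generates has 22 elements.
The index is φ(161) / ord(125) = 132 / 22 = 6.

6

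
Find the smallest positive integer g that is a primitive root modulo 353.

φ(353) = 353 − 1 = 352 = 2^5 · 11.
g is a primitive root iff g^(352/q) ≢ 1 (mod 353) for each prime q ∈ {2, 11}.
g = 2: 2^176 ≡ 1 — hits 1, so not a primitive root.
g = 3: 3^176 ≡ 352; 3^32 ≡ 140 — none is 1, so 3 is a primitive root.
The smallest primitive root modulo 353 is 3.

3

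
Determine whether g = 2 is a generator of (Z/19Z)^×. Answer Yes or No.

Yes

φ(19) = 19 − 1 = 18 = 2 · 3^2.
An element g generates (Z/19Z)^× iff g^(18/q) ≢ 1 (mod 19) for each prime q ∈ {2, 3}.
2^9 ≡ 18 (mod 19)  [q = 2: ≢ 1 ✓]
2^6 ≡ 7 (mod 19)  [q = 3: ≢ 1 ✓]
Every test exponent gives a nontrivial residue, hence 2 generates the full group.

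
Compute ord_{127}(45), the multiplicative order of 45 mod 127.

126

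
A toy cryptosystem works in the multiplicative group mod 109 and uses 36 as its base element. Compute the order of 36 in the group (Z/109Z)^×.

54

By Lagrange's theorem, ord_109(36) divides φ(109) = 109 − 1 = 108 = 2^2 · 3^3.
Divisors of 108: 1, 2, 3, 4, 6, 9, 12, 18, 27, 36, 54, 108.
Test each divisor d:
36^1 ≡ 36 (mod 109)
36^2 ≡ 97 (mod 109)
36^3 ≡ 4 (mod 109)
36^4 ≡ 35 (mod 109)
36^6 ≡ 16 (mod 109)
36^9 ≡ 64 (mod 109)
36^12 ≡ 38 (mod 109)
36^18 ≡ 63 (mod 109)
36^27 ≡ 108 (mod 109)
36^36 ≡ 45 (mod 109)
36^54 ≡ 1 (mod 109) ✓
So ord_109(36) = 54.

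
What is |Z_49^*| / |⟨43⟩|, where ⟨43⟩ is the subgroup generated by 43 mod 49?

6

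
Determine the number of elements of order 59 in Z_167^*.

0

φ(167) = 167 − 1 = 166 = 2 · 83.
Since (Z/167Z)^× is cyclic of order 166, the number of elements of order d is φ(d) when d | 166 and 0 otherwise.
Here 166 is not a multiple of 59, so there are no elements of order 59.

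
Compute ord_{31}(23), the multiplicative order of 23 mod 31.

10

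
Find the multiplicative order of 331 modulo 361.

114

By Lagrange's theorem, ord_361(331) divides φ(361) = φ(19^2) = 19·(19−1) = 342 = 2 · 3^2 · 19.
Divisors of 342: 1, 2, 3, 6, 9, 18, 19, 38, 57, 114, 171, 342.
Test each divisor d:
331^1 ≡ 331 (mod 361)
331^2 ≡ 178 (mod 361)
331^3 ≡ 75 (mod 361)
331^6 ≡ 210 (mod 361)
331^9 ≡ 227 (mod 361)
331^18 ≡ 267 (mod 361)
331^19 ≡ 293 (mod 361)
331^38 ≡ 292 (mod 361)
331^57 ≡ 360 (mod 361)
331^114 ≡ 1 (mod 361) ✓
The smallest such exponent is 114, so the order of 331 is 114.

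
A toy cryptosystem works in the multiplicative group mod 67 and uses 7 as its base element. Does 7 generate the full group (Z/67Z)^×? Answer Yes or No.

Yes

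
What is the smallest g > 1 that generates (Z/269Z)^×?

2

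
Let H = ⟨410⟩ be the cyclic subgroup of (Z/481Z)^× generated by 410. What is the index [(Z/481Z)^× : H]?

By Lagrange's theorem, ord_481(410) divides φ(481) = φ(13·37) = (13−1)·(37−1) = 12·36 = 432 = 2^4 · 3^3.
Divisors of 432: 1, 2, 3, 4, 6, 8, 9, 12, 16, 18, 24, 27, 36, 48, 54, 72, 108, 144, 216, 432.
Evaluate successive powers at the divisors of 432:
410^1 ≡ 410 (mod 481)
410^2 ≡ 231 (mod 481)
410^3 ≡ 434 (mod 481)
410^4 ≡ 451 (mod 481)
410^6 ≡ 285 (mod 481)
410^8 ≡ 419 (mod 481)
410^9 ≡ 73 (mod 481)
410^12 ≡ 417 (mod 481)
410^16 ≡ 477 (mod 481)
410^18 ≡ 38 (mod 481)
410^24 ≡ 248 (mod 481)
410^27 ≡ 369 (mod 481)
410^36 ≡ 1 (mod 481) ✓
The order of 410 is 36, so the subgroup it generates has 36 elements.
Index = |(Z/481Z)^×| / |⟨410⟩| = 432 / 36 = 12.

12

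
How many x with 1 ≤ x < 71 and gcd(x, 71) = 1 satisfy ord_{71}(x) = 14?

φ(71) = 71 − 1 = 70 = 2 · 5 · 7.
Since (Z/71Z)^× is cyclic of order 70, the number of elements of order d is φ(d) when d | 70 and 0 otherwise.
14 = 2 · 7 divides 70, and φ(14) = 6.

6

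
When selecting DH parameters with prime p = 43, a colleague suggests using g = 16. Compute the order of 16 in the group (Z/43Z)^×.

The order of 16 must divide φ(43) = 43 − 1 = 42 = 2 · 3 · 7.
Divisors of 42: 1, 2, 3, 6, 7, 14, 21, 42.
Check 16^d mod 43 for each divisor in increasing order:
16^1 ≡ 16
16^2 ≡ 41
16^3 ≡ 11
16^6 ≡ 35
16^7 ≡ 1
So ord_43(16) = 7.

7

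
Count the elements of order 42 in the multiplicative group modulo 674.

12

φ(674) = φ(2)·φ(337) = 1·336 = 336 = 2^4 · 3 · 7.
Since (Z/674Z)^× is cyclic of order 336, the number of elements of order d is φ(d) when d | 336 and 0 otherwise.
42 = 2 · 3 · 7 divides 336, and φ(42) = 12.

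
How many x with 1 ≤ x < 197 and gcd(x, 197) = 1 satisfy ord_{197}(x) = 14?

6

φ(197) = 197 − 1 = 196 = 2^2 · 7^2.
Since (Z/197Z)^× is cyclic of order 196, the number of elements of order d is φ(d) when d | 196 and 0 otherwise.
14 = 2 · 7 divides 196, and φ(14) = 6.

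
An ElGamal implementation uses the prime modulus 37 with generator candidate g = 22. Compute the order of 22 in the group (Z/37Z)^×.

36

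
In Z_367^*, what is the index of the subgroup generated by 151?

By Lagrange's theorem, ord_367(151) divides φ(367) = 367 − 1 = 366 = 2 · 3 · 61.
Divisors of 366: 1, 2, 3, 6, 61, 122, 183, 366.
Test each divisor d:
151^1 ≡ 151 (mod 367)
151^2 ≡ 47 (mod 367)
151^3 ≡ 124 (mod 367)
151^6 ≡ 329 (mod 367)
151^61 ≡ 1 (mod 367) ✓
Thus |⟨151⟩| = ord(151) = 61.
The index is φ(367) / ord(151) = 366 / 61 = 6.

6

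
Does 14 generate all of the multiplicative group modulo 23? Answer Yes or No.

φ(23) = 23 − 1 = 22 = 2 · 11.
14 is a primitive root mod 23 iff 14^(φ(23)/q) ≢ 1 for every prime q | φ(23), i.e. q ∈ {2, 11}.
14^11 ≡ 22 (mod 23)  [q = 2: ≢ 1 ✓]
14^2 ≡ 12 (mod 23)  [q = 11: ≢ 1 ✓]
None equal 1, so ord_23(14) = 22: 14 is a primitive root.

Yes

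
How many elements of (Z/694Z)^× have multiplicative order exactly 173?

172

φ(694) = φ(2)·φ(347) = 1·346 = 346 = 2 · 173.
In a cyclic group of order 346, there are φ(d) elements of order d for each divisor d of 346, and zero for non-divisors.
173 | 346, and φ(173) = 173 − 1 = 172.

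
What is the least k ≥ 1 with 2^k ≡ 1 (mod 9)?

Since 2 ∈ (Z/9Z)^×, its order divides φ(9) = φ(3^2) = 3·(3−1) = 6 = 2 · 3.
Divisors of 6: 1, 2, 3, 6.
Evaluate successive powers at the divisors of 6:
2^1 ≡ 2 (mod 9)
2^2 ≡ 4 (mod 9)
2^3 ≡ 8 (mod 9)
2^6 ≡ 1 (mod 9) ✓
The smallest such exponent is 6, so the order of 2 is 6.

6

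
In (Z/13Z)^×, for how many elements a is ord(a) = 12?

4

φ(13) = 13 − 1 = 12 = 2^2 · 3.
In a cyclic group of order 12, there are φ(d) elements of order d for each divisor d of 12, and zero for non-divisors.
12 = 2^2 · 3 divides 12, and φ(12) = 4.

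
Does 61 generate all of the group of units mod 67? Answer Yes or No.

Yes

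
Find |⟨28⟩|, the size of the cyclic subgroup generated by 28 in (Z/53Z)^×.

By Lagrange's theorem, ord_53(28) divides φ(53) = 53 − 1 = 52 = 2^2 · 13.
Divisors of 52: 1, 2, 4, 13, 26, 52.
Check 28^d mod 53 for each divisor in increasing order:
28^1 ≡ 28 (mod 53)
28^2 ≡ 42 (mod 53)
28^4 ≡ 15 (mod 53)
28^13 ≡ 1 (mod 53) ✓
Hence ord(28) = 13.

13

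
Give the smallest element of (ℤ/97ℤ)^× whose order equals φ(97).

5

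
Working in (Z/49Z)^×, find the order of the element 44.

21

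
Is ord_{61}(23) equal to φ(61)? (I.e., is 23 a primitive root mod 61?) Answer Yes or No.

φ(61) = 61 − 1 = 60 = 2^2 · 3 · 5.
An element g generates (Z/61Z)^× iff g^(60/q) ≢ 1 (mod 61) for each prime q ∈ {2, 3, 5}.
23^30 ≡ 60 (mod 61)  [q = 2: ≢ 1 ✓]
23^20 ≡ 1 (mod 61)  [q = 3: ≡ 1 ✗]
23^12 ≡ 20 (mod 61)  [q = 5: ≢ 1 ✓]
23^20 ≡ 1 shows ord(23) | 20, strictly less than φ(61); not a primitive root.

No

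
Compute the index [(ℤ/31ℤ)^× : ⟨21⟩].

ord(21) | φ(31) = 31 − 1 = 30 = 2 · 3 · 5.
Divisors of 30: 1, 2, 3, 5, 6, 10, 15, 30.
Compute 21^d (mod 31) for the divisors d until we hit 1:
21^1 ≡ 21 (mod 31)
21^2 ≡ 7 (mod 31)
21^3 ≡ 23 (mod 31)
21^5 ≡ 6 (mod 31)
21^6 ≡ 2 (mod 31)
21^10 ≡ 5 (mod 31)
21^15 ≡ 30 (mod 31)
21^30 ≡ 1 (mod 31) ✓
The order of 21 is 30, so the subgroup it generates has 30 elements.
The index is φ(31) / ord(21) = 30 / 30 = 1.

1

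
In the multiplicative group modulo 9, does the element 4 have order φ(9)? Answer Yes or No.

φ(9) = φ(3^2) = 3·(3−1) = 6 = 2 · 3.
An element g generates (Z/9Z)^× iff g^(6/q) ≢ 1 (mod 9) for each prime q ∈ {2, 3}.
4^3 ≡ 1 (mod 9)  [q = 2: ≡ 1 ✗]
4^2 ≡ 7 (mod 9)  [q = 3: ≢ 1 ✓]
Since 4^3 ≡ 1, the order of 4 divides 3 < 6, so 4 is not a primitive root.

No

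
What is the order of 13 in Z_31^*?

ord(13) | φ(31) = 31 − 1 = 30 = 2 · 3 · 5.
Divisors of 30: 1, 2, 3, 5, 6, 10, 15, 30.
Check 13^d mod 31 for each divisor in increasing order:
13^1 ≡ 13 (mod 31)
13^2 ≡ 14 (mod 31)
13^3 ≡ 27 (mod 31)
13^5 ≡ 6 (mod 31)
13^6 ≡ 16 (mod 31)
13^10 ≡ 5 (mod 31)
13^15 ≡ 30 (mod 31)
13^30 ≡ 1 (mod 31) ✓
So ord_31(13) = 30.

30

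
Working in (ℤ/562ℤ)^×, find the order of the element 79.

7

The order of 79 must divide φ(562) = φ(2)·φ(281) = 1·280 = 280 = 2^3 · 5 · 7.
Divisors of 280: 1, 2, 4, 5, 7, 8, 10, 14, 20, 28, 35, 40, 56, 70, 140, 280.
Evaluate successive powers at the divisors of 280:
79^1 ≡ 79
79^2 ≡ 59
79^4 ≡ 109
79^5 ≡ 181
79^7 ≡ 1
So ord_562(79) = 7.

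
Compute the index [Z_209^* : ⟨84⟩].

By Lagrange's theorem, ord_209(84) divides φ(209) = φ(11·19) = (11−1)·(19−1) = 10·18 = 180 = 2^2 · 3^2 · 5.
Divisors of 180: 1, 2, 3, 4, 5, 6, 9, 10, 12, 15, 18, 20, 30, 36, 45, 60, 90, 180.
Compute 84^d (mod 209) for the divisors d until we hit 1:
84^1 ≡ 84 (mod 209)
84^2 ≡ 159 (mod 209)
84^3 ≡ 189 (mod 209)
84^4 ≡ 201 (mod 209)
84^5 ≡ 164 (mod 209)
84^6 ≡ 191 (mod 209)
84^9 ≡ 151 (mod 209)
84^10 ≡ 144 (mod 209)
84^12 ≡ 115 (mod 209)
84^15 ≡ 208 (mod 209)
84^18 ≡ 20 (mod 209)
84^20 ≡ 45 (mod 209)
84^30 ≡ 1 (mod 209) ✓
The order of 84 is 30, so the subgroup it generates has 30 elements.
[(Z/209Z)^× : ⟨84⟩] = 180/30 = 6.

6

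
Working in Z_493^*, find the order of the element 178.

Since 178 ∈ (Z/493Z)^×, its order divides φ(493) = φ(17·29) = (17−1)·(29−1) = 16·28 = 448 = 2^6 · 7.
Divisors of 448: 1, 2, 4, 7, 8, 14, 16, 28, 32, 56, 64, 112, 224, 448.
Test each divisor d:
178^1 ≡ 178 (mod 493)
178^2 ≡ 132 (mod 493)
178^4 ≡ 169 (mod 493)
178^7 ≡ 202 (mod 493)
178^8 ≡ 460 (mod 493)
178^14 ≡ 378 (mod 493)
178^16 ≡ 103 (mod 493)
178^28 ≡ 407 (mod 493)
178^32 ≡ 256 (mod 493)
178^56 ≡ 1 (mod 493) ✓
Therefore the multiplicative order of 178 modulo 493 is 56.

56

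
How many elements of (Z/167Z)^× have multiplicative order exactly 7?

0

φ(167) = 167 − 1 = 166 = 2 · 83.
Since (Z/167Z)^× is cyclic of order 166, the number of elements of order d is φ(d) when d | 166 and 0 otherwise.
7 does not divide 166, so no element of (Z/167Z)^× has order 7.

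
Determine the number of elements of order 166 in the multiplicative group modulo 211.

0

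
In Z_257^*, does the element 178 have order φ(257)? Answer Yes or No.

No

φ(257) = 257 − 1 = 256 = 2^8.
Test 178^(256/q) mod 257 for each prime factor q of 256:
178^128 ≡ 1 (mod 257)  [q = 2: ≡ 1 ✗]
178^128 ≡ 1 shows ord(178) | 128, strictly less than φ(257); not a primitive root.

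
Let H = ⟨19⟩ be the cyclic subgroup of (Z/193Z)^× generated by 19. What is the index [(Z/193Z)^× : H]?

1

Since 19 ∈ (Z/193Z)^×, its order divides φ(193) = 193 − 1 = 192 = 2^6 · 3.
Divisors of 192: 1, 2, 3, 4, 6, 8, 12, 16, 24, 32, 48, 64, 96, 192.
Compute 19^d (mod 193) for the divisors d until we hit 1:
19^1 ≡ 19 (mod 193)
19^2 ≡ 168 (mod 193)
19^3 ≡ 104 (mod 193)
19^4 ≡ 46 (mod 193)
19^6 ≡ 8 (mod 193)
19^8 ≡ 186 (mod 193)
19^12 ≡ 64 (mod 193)
19^16 ≡ 49 (mod 193)
19^24 ≡ 43 (mod 193)
19^32 ≡ 85 (mod 193)
19^48 ≡ 112 (mod 193)
19^64 ≡ 84 (mod 193)
19^96 ≡ 192 (mod 193)
19^192 ≡ 1 (mod 193) ✓
Thus |⟨19⟩| = ord(19) = 192.
Index = |(Z/193Z)^×| / |⟨19⟩| = 192 / 192 = 1.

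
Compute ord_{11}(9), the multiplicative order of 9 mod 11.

The order of 9 must divide φ(11) = 11 − 1 = 10 = 2 · 5.
Divisors of 10: 1, 2, 5, 10.
Evaluate successive powers at the divisors of 10:
9^1 ≡ 9
9^2 ≡ 4
9^5 ≡ 1
The smallest such exponent is 5, so the order of 9 is 5.

5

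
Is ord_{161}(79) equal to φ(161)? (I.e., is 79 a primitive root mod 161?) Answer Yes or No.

No

161 = 7 · 23 is a product of two distinct odd primes, so (Z/161Z)^× ≅ (Z/7Z)^× × (Z/23Z)^× is not cyclic.
No primitive root modulo 161 exists; in particular 79 is not one.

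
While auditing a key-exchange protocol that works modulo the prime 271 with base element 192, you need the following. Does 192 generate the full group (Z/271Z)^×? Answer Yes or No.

φ(271) = 271 − 1 = 270 = 2 · 3^3 · 5.
It suffices to check that the order of 192 is not a proper divisor of 270: compute 192^(270/q) for q ∈ {2, 3, 5}.
192^135 ≡ 270 (mod 271)  [q = 2: ≢ 1 ✓]
192^90 ≡ 1 (mod 271)  [q = 3: ≡ 1 ✗]
192^54 ≡ 10 (mod 271)  [q = 5: ≢ 1 ✓]
Since 192^90 ≡ 1, the order of 192 divides 90 < 270, so 192 is not a primitive root.

No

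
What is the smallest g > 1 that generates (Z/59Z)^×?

φ(59) = 59 − 1 = 58 = 2 · 29.
Test candidates g = 2, 3, … against the prime factors q ∈ {2, 29} of φ(59): g is a generator iff g^(58/q) ≢ 1 for every such q.
g = 2: 2^29 ≡ 58; 2^2 ≡ 4 — none is 1, so 2 is a primitive root.
Hence the least primitive root of 59 is 2.

2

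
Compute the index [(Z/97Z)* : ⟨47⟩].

Since 47 ∈ (Z/97Z)^×, its order divides φ(97) = 97 − 1 = 96 = 2^5 · 3.
Divisors of 96: 1, 2, 3, 4, 6, 8, 12, 16, 24, 32, 48, 96.
Evaluate successive powers at the divisors of 96:
47^1 ≡ 47 (mod 97)
47^2 ≡ 75 (mod 97)
47^3 ≡ 33 (mod 97)
47^4 ≡ 96 (mod 97)
47^6 ≡ 22 (mod 97)
47^8 ≡ 1 (mod 97) ✓
Thus |⟨47⟩| = ord(47) = 8.
[(Z/97Z)^× : ⟨47⟩] = 96/8 = 12.

12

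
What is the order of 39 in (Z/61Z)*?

30

By Lagrange's theorem, ord_61(39) divides φ(61) = 61 − 1 = 60 = 2^2 · 3 · 5.
Divisors of 60: 1, 2, 3, 4, 5, 6, 10, 12, 15, 20, 30, 60.
Compute 39^d (mod 61) for the divisors d until we hit 1:
39^1 ≡ 39 (mod 61)
39^2 ≡ 57 (mod 61)
39^3 ≡ 27 (mod 61)
39^4 ≡ 16 (mod 61)
39^5 ≡ 14 (mod 61)
39^6 ≡ 58 (mod 61)
39^10 ≡ 13 (mod 61)
39^12 ≡ 9 (mod 61)
39^15 ≡ 60 (mod 61)
39^20 ≡ 47 (mod 61)
39^30 ≡ 1 (mod 61) ✓
Therefore the multiplicative order of 39 modulo 61 is 30.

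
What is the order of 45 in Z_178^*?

11

The order of 45 must divide φ(178) = φ(2)·φ(89) = 1·88 = 88 = 2^3 · 11.
Divisors of 88: 1, 2, 4, 8, 11, 22, 44, 88.
Evaluate successive powers at the divisors of 88:
45^1 ≡ 45
45^2 ≡ 67
45^4 ≡ 39
45^8 ≡ 97
45^11 ≡ 1
Hence ord(45) = 11.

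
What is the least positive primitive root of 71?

7

φ(71) = 71 − 1 = 70 = 2 · 5 · 7.
Test candidates g = 2, 3, … against the prime factors q ∈ {2, 5, 7} of φ(71): g is a generator iff g^(70/q) ≢ 1 for every such q.
g = 2: 2^35 ≡ 1 — hits 1, so not a primitive root.
g = 3: 3^35 ≡ 1 — hits 1, so not a primitive root.
g = 4: 4^35 ≡ 1 — hits 1, so not a primitive root.
g = 5: 5^35 ≡ 1 — hits 1, so not a primitive root.
g = 6: 6^35 ≡ 1 — hits 1, so not a primitive root.
g = 7: 7^35 ≡ 70; 7^14 ≡ 54; 7^10 ≡ 45 — none is 1, so 7 is a primitive root.
The smallest primitive root modulo 71 is 7.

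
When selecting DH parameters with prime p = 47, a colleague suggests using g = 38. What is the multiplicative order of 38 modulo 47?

46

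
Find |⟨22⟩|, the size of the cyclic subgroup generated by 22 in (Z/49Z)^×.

7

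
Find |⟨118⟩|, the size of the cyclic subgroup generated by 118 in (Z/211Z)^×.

The order of 118 must divide φ(211) = 211 − 1 = 210 = 2 · 3 · 5 · 7.
Divisors of 210: 1, 2, 3, 5, 6, 7, 10, 14, 15, 21, 30, 35, 42, 70, 105, 210.
Test each divisor d:
118^1 ≡ 118 (mod 211)
118^2 ≡ 209 (mod 211)
118^3 ≡ 186 (mod 211)
118^5 ≡ 50 (mod 211)
118^6 ≡ 203 (mod 211)
118^7 ≡ 111 (mod 211)
118^10 ≡ 179 (mod 211)
118^14 ≡ 83 (mod 211)
118^15 ≡ 88 (mod 211)
118^21 ≡ 140 (mod 211)
118^30 ≡ 148 (mod 211)
118^35 ≡ 15 (mod 211)
118^42 ≡ 188 (mod 211)
118^70 ≡ 14 (mod 211)
118^105 ≡ 210 (mod 211)
118^210 ≡ 1 (mod 211) ✓
Therefore the multiplicative order of 118 modulo 211 is 210.

210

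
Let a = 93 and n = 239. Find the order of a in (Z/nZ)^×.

119

The order of 93 must divide φ(239) = 239 − 1 = 238 = 2 · 7 · 17.
Divisors of 238: 1, 2, 7, 14, 17, 34, 119, 238.
Test each divisor d:
93^1 ≡ 93 (mod 239)
93^2 ≡ 45 (mod 239)
93^7 ≡ 163 (mod 239)
93^14 ≡ 40 (mod 239)
93^17 ≡ 100 (mod 239)
93^34 ≡ 201 (mod 239)
93^119 ≡ 1 (mod 239) ✓
So ord_239(93) = 119.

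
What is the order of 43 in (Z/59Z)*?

By Lagrange's theorem, ord_59(43) divides φ(59) = 59 − 1 = 58 = 2 · 29.
Divisors of 58: 1, 2, 29, 58.
Check 43^d mod 59 for each divisor in increasing order:
43^1 ≡ 43 (mod 59)
43^2 ≡ 20 (mod 59)
43^29 ≡ 58 (mod 59)
43^58 ≡ 1 (mod 59) ✓
So ord_59(43) = 58.

58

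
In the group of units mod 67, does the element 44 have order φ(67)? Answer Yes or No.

Yes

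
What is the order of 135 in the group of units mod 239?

By Lagrange's theorem, ord_239(135) divides φ(239) = 239 − 1 = 238 = 2 · 7 · 17.
Divisors of 238: 1, 2, 7, 14, 17, 34, 119, 238.
Evaluate successive powers at the divisors of 238:
135^1 ≡ 135 (mod 239)
135^2 ≡ 61 (mod 239)
135^7 ≡ 6 (mod 239)
135^14 ≡ 36 (mod 239)
135^17 ≡ 100 (mod 239)
135^34 ≡ 201 (mod 239)
135^119 ≡ 1 (mod 239) ✓
Hence ord(135) = 119.

119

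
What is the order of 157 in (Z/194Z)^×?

96

Since 157 ∈ (Z/194Z)^×, its order divides φ(194) = φ(2)·φ(97) = 1·96 = 96 = 2^5 · 3.
Divisors of 96: 1, 2, 3, 4, 6, 8, 12, 16, 24, 32, 48, 96.
Evaluate successive powers at the divisors of 96:
157^1 ≡ 157
157^2 ≡ 11
157^3 ≡ 175
157^4 ≡ 121
157^6 ≡ 167
157^8 ≡ 91
157^12 ≡ 147
157^16 ≡ 133
157^24 ≡ 75
157^32 ≡ 35
157^48 ≡ 193
157^96 ≡ 1
So ord_194(157) = 96.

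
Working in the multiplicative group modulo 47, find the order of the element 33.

Since 33 ∈ (Z/47Z)^×, its order divides φ(47) = 47 − 1 = 46 = 2 · 23.
Divisors of 46: 1, 2, 23, 46.
Check 33^d mod 47 for each divisor in increasing order:
33^1 ≡ 33 (mod 47)
33^2 ≡ 8 (mod 47)
33^23 ≡ 46 (mod 47)
33^46 ≡ 1 (mod 47) ✓
Therefore the multiplicative order of 33 modulo 47 is 46.

46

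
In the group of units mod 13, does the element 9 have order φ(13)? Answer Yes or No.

φ(13) = 13 − 1 = 12 = 2^2 · 3.
It suffices to check that the order of 9 is not a proper divisor of 12: compute 9^(12/q) for q ∈ {2, 3}.
9^6 ≡ 1 (mod 13)  [q = 2: ≡ 1 ✗]
9^4 ≡ 9 (mod 13)  [q = 3: ≢ 1 ✓]
9^6 ≡ 1 shows ord(9) | 6, strictly less than φ(13); not a primitive root.

No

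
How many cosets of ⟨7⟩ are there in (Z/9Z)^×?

Since 7 ∈ (Z/9Z)^×, its order divides φ(9) = φ(3^2) = 3·(3−1) = 6 = 2 · 3.
Divisors of 6: 1, 2, 3, 6.
Compute 7^d (mod 9) for the divisors d until we hit 1:
7^1 ≡ 7 (mod 9)
7^2 ≡ 4 (mod 9)
7^3 ≡ 1 (mod 9) ✓
So ord_9(7) = 3, hence |⟨7⟩| = 3.
Index = |(Z/9Z)^×| / |⟨7⟩| = 6 / 3 = 2.

2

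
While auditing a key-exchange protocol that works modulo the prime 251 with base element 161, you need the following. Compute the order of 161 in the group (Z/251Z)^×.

ord(161) | φ(251) = 251 − 1 = 250 = 2 · 5^3.
Divisors of 250: 1, 2, 5, 10, 25, 50, 125, 250.
Check 161^d mod 251 for each divisor in increasing order:
161^1 ≡ 161 (mod 251)
161^2 ≡ 68 (mod 251)
161^5 ≡ 249 (mod 251)
161^10 ≡ 4 (mod 251)
161^25 ≡ 219 (mod 251)
161^50 ≡ 20 (mod 251)
161^125 ≡ 1 (mod 251) ✓
Therefore the multiplicative order of 161 modulo 251 is 125.

125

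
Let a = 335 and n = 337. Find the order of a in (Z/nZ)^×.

Since 335 ∈ (Z/337Z)^×, its order divides φ(337) = 337 − 1 = 336 = 2^4 · 3 · 7.
Divisors of 336: 1, 2, 3, 4, 6, 7, 8, 12, 14, 16, 21, 24, 28, 42, 48, 56, 84, 112, 168, 336.
Compute 335^d (mod 337) for the divisors d until we hit 1:
335^1 ≡ 335 (mod 337)
335^2 ≡ 4 (mod 337)
335^3 ≡ 329 (mod 337)
335^4 ≡ 16 (mod 337)
335^6 ≡ 64 (mod 337)
335^7 ≡ 209 (mod 337)
335^8 ≡ 256 (mod 337)
335^12 ≡ 52 (mod 337)
335^14 ≡ 208 (mod 337)
335^16 ≡ 158 (mod 337)
335^21 ≡ 336 (mod 337)
335^24 ≡ 8 (mod 337)
335^28 ≡ 128 (mod 337)
335^42 ≡ 1 (mod 337) ✓
Hence ord(335) = 42.

42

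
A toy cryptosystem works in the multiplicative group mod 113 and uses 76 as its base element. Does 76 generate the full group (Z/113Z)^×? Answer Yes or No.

Yes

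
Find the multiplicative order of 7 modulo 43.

6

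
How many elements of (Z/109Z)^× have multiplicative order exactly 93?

φ(109) = 109 − 1 = 108 = 2^2 · 3^3.
In a cyclic group of order 108, there are φ(d) elements of order d for each divisor d of 108, and zero for non-divisors.
Here 108 is not a multiple of 93, so there are no elements of order 93.

0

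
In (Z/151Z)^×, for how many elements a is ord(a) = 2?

φ(151) = 151 − 1 = 150 = 2 · 3 · 5^2.
In a cyclic group of order 150, there are φ(d) elements of order d for each divisor d of 150, and zero for non-divisors.
2 | 150, and φ(2) = 2 − 1 = 1.

1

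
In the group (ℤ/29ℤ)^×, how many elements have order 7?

φ(29) = 29 − 1 = 28 = 2^2 · 7.
(Z/29Z)^× is cyclic (|G| = 28); a cyclic group of order m has exactly φ(d) elements of each order d | m, and none otherwise.
7 | 28, and φ(7) = 7 − 1 = 6.

6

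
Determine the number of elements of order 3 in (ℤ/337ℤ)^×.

2

φ(337) = 337 − 1 = 336 = 2^4 · 3 · 7.
(Z/337Z)^× is cyclic (|G| = 336); a cyclic group of order m has exactly φ(d) elements of each order d | m, and none otherwise.
3 | 336, and φ(3) = 3 − 1 = 2.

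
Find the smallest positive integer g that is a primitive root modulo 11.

φ(11) = 11 − 1 = 10 = 2 · 5.
Test candidates g = 2, 3, … against the prime factors q ∈ {2, 5} of φ(11): g is a generator iff g^(10/q) ≢ 1 for every such q.
g = 2: 2^5 ≡ 10; 2^2 ≡ 4 — none is 1, so 2 is a primitive root.
The smallest primitive root modulo 11 is 2.

2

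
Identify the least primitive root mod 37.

2

φ(37) = 37 − 1 = 36 = 2^2 · 3^2.
g is a primitive root iff g^(36/q) ≢ 1 (mod 37) for each prime q ∈ {2, 3}.
g = 2: 2^18 ≡ 36; 2^12 ≡ 26 — none is 1, so 2 is a primitive root.
Hence the least primitive root of 37 is 2.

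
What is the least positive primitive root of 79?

φ(79) = 79 − 1 = 78 = 2 · 3 · 13.
g is a primitive root iff g^(78/q) ≢ 1 (mod 79) for each prime q ∈ {2, 3, 13}.
g = 2: 2^39 ≡ 1 — hits 1, so not a primitive root.
g = 3: 3^39 ≡ 78; 3^26 ≡ 23; 3^6 ≡ 18 — none is 1, so 3 is a primitive root.
Hence the least primitive root of 79 is 3.

3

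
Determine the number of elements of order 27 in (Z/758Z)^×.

φ(758) = φ(2)·φ(379) = 1·378 = 378 = 2 · 3^3 · 7.
Since (Z/758Z)^× is cyclic of order 378, the number of elements of order d is φ(d) when d | 378 and 0 otherwise.
27 = 3^3 divides 378, and φ(27) = 18.

18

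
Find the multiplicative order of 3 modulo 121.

5

Since 3 ∈ (Z/121Z)^×, its order divides φ(121) = φ(11^2) = 11·(11−1) = 110 = 2 · 5 · 11.
Divisors of 110: 1, 2, 5, 10, 11, 22, 55, 110.
Check 3^d mod 121 for each divisor in increasing order:
3^1 ≡ 3 (mod 121)
3^2 ≡ 9 (mod 121)
3^5 ≡ 1 (mod 121) ✓
The smallest such exponent is 5, so the order of 3 is 5.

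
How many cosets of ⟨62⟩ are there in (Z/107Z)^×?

Since 62 ∈ (Z/107Z)^×, its order divides φ(107) = 107 − 1 = 106 = 2 · 53.
Divisors of 106: 1, 2, 53, 106.
Check 62^d mod 107 for each divisor in increasing order:
62^1 ≡ 62
62^2 ≡ 99
62^53 ≡ 1
Thus |⟨62⟩| = ord(62) = 53.
The index is φ(107) / ord(62) = 106 / 53 = 2.

2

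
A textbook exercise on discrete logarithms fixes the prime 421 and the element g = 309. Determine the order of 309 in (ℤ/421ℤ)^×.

21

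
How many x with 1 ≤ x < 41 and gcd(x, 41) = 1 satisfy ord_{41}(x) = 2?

1

φ(41) = 41 − 1 = 40 = 2^3 · 5.
Since (Z/41Z)^× is cyclic of order 40, the number of elements of order d is φ(d) when d | 40 and 0 otherwise.
2 | 40, and φ(2) = 2 − 1 = 1.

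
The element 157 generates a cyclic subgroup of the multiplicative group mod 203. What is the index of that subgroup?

14

The order of 157 must divide φ(203) = φ(7·29) = (7−1)·(29−1) = 6·28 = 168 = 2^3 · 3 · 7.
Divisors of 168: 1, 2, 3, 4, 6, 7, 8, 12, 14, 21, 24, 28, 42, 56, 84, 168.
Compute 157^d (mod 203) for the divisors d until we hit 1:
157^1 ≡ 157 (mod 203)
157^2 ≡ 86 (mod 203)
157^3 ≡ 104 (mod 203)
157^4 ≡ 88 (mod 203)
157^6 ≡ 57 (mod 203)
157^7 ≡ 17 (mod 203)
157^8 ≡ 30 (mod 203)
157^12 ≡ 1 (mod 203) ✓
So ord_203(157) = 12, hence |⟨157⟩| = 12.
Index = |(Z/203Z)^×| / |⟨157⟩| = 168 / 12 = 14.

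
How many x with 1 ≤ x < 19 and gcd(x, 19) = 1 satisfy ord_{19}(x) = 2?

1

φ(19) = 19 − 1 = 18 = 2 · 3^2.
Since (Z/19Z)^× is cyclic of order 18, the number of elements of order d is φ(d) when d | 18 and 0 otherwise.
2 | 18, and φ(2) = 2 − 1 = 1.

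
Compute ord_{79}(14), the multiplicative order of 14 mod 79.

Since 14 ∈ (Z/79Z)^×, its order divides φ(79) = 79 − 1 = 78 = 2 · 3 · 13.
Divisors of 78: 1, 2, 3, 6, 13, 26, 39, 78.
Evaluate successive powers at the divisors of 78:
14^1 ≡ 14
14^2 ≡ 38
14^3 ≡ 58
14^6 ≡ 46
14^13 ≡ 78
14^26 ≡ 1
The smallest such exponent is 26, so the order of 14 is 26.

26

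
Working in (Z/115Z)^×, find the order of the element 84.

The order of 84 must divide φ(115) = φ(5·23) = (5−1)·(23−1) = 4·22 = 88 = 2^3 · 11.
Divisors of 88: 1, 2, 4, 8, 11, 22, 44, 88.
Check 84^d mod 115 for each divisor in increasing order:
84^1 ≡ 84 (mod 115)
84^2 ≡ 41 (mod 115)
84^4 ≡ 71 (mod 115)
84^8 ≡ 96 (mod 115)
84^11 ≡ 114 (mod 115)
84^22 ≡ 1 (mod 115) ✓
So ord_115(84) = 22.

22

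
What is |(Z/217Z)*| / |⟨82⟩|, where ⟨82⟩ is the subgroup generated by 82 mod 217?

6

By Lagrange's theorem, ord_217(82) divides φ(217) = φ(7·31) = (7−1)·(31−1) = 6·30 = 180 = 2^2 · 3^2 · 5.
Divisors of 180: 1, 2, 3, 4, 5, 6, 9, 10, 12, 15, 18, 20, 30, 36, 45, 60, 90, 180.
Compute 82^d (mod 217) for the divisors d until we hit 1:
82^1 ≡ 82
82^2 ≡ 214
82^3 ≡ 188
82^4 ≡ 9
82^5 ≡ 87
82^6 ≡ 190
82^9 ≡ 132
82^10 ≡ 191
82^12 ≡ 78
82^15 ≡ 125
82^18 ≡ 64
82^20 ≡ 25
82^30 ≡ 1
The order of 82 is 30, so the subgroup it generates has 30 elements.
Index = |(Z/217Z)^×| / |⟨82⟩| = 180 / 30 = 6.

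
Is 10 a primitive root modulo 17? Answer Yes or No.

φ(17) = 17 − 1 = 16 = 2^4.
It suffices to check that the order of 10 is not a proper divisor of 16: compute 10^(16/q) for q ∈ {2}.
10^8 ≡ 16 (mod 17)  [q = 2: ≢ 1 ✓]
All checks pass, so 10 has order 16 and is a primitive root modulo 17.

Yes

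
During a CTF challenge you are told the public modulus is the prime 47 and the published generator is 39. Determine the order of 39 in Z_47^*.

46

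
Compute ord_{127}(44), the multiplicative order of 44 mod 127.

ord(44) | φ(127) = 127 − 1 = 126 = 2 · 3^2 · 7.
Divisors of 126: 1, 2, 3, 6, 7, 9, 14, 18, 21, 42, 63, 126.
Check 44^d mod 127 for each divisor in increasing order:
44^1 ≡ 44
44^2 ≡ 31
44^3 ≡ 94
44^6 ≡ 73
44^7 ≡ 37
44^9 ≡ 4
44^14 ≡ 99
44^18 ≡ 16
44^21 ≡ 107
44^42 ≡ 19
44^63 ≡ 1
Therefore the multiplicative order of 44 modulo 127 is 63.

63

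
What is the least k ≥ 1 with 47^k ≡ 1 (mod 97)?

8

By Lagrange's theorem, ord_97(47) divides φ(97) = 97 − 1 = 96 = 2^5 · 3.
Divisors of 96: 1, 2, 3, 4, 6, 8, 12, 16, 24, 32, 48, 96.
Compute 47^d (mod 97) for the divisors d until we hit 1:
47^1 ≡ 47
47^2 ≡ 75
47^3 ≡ 33
47^4 ≡ 96
47^6 ≡ 22
47^8 ≡ 1
Hence ord(47) = 8.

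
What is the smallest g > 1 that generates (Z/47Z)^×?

φ(47) = 47 − 1 = 46 = 2 · 23.
Test candidates g = 2, 3, … against the prime factors q ∈ {2, 23} of φ(47): g is a generator iff g^(46/q) ≢ 1 for every such q.
g = 2: 2^23 ≡ 1 — hits 1, so not a primitive root.
g = 3: 3^23 ≡ 1 — hits 1, so not a primitive root.
g = 4: 4^23 ≡ 1 — hits 1, so not a primitive root.
g = 5: 5^23 ≡ 46; 5^2 ≡ 25 — none is 1, so 5 is a primitive root.
Hence the least primitive root of 47 is 5.

5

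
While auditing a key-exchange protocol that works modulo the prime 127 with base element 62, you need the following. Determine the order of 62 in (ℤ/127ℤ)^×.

63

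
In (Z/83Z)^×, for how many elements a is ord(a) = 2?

1

φ(83) = 83 − 1 = 82 = 2 · 41.
In a cyclic group of order 82, there are φ(d) elements of order d for each divisor d of 82, and zero for non-divisors.
2 | 82, and φ(2) = 2 − 1 = 1.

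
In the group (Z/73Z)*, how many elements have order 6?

φ(73) = 73 − 1 = 72 = 2^3 · 3^2.
(Z/73Z)^× is cyclic (|G| = 72); a cyclic group of order m has exactly φ(d) elements of each order d | m, and none otherwise.
6 = 2 · 3 divides 72, and φ(6) = 2.

2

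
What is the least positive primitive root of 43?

φ(43) = 43 − 1 = 42 = 2 · 3 · 7.
Test candidates g = 2, 3, … against the prime factors q ∈ {2, 3, 7} of φ(43): g is a generator iff g^(42/q) ≢ 1 for every such q.
g = 2: 2^21 ≡ 42; 2^14 ≡ 1 — hits 1, so not a primitive root.
g = 3: 3^21 ≡ 42; 3^14 ≡ 36; 3^6 ≡ 41 — none is 1, so 3 is a primitive root.
Hence the least primitive root of 43 is 3.

3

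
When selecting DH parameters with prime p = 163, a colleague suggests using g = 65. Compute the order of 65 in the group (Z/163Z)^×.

27

Since 65 ∈ (Z/163Z)^×, its order divides φ(163) = 163 − 1 = 162 = 2 · 3^4.
Divisors of 162: 1, 2, 3, 6, 9, 18, 27, 54, 81, 162.
Evaluate successive powers at the divisors of 162:
65^1 ≡ 65
65^2 ≡ 150
65^3 ≡ 133
65^6 ≡ 85
65^9 ≡ 58
65^18 ≡ 104
65^27 ≡ 1
The smallest such exponent is 27, so the order of 65 is 27.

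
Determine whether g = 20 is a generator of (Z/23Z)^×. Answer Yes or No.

Yes

φ(23) = 23 − 1 = 22 = 2 · 11.
Test 20^(22/q) mod 23 for each prime factor q of 22:
20^11 ≡ 22 (mod 23)  [q = 2: ≢ 1 ✓]
20^2 ≡ 9 (mod 23)  [q = 11: ≢ 1 ✓]
None equal 1, so ord_23(20) = 22: 20 is a primitive root.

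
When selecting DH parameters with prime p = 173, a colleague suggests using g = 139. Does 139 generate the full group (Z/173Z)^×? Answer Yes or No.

No

φ(173) = 173 − 1 = 172 = 2^2 · 43.
An element g generates (Z/173Z)^× iff g^(172/q) ≢ 1 (mod 173) for each prime q ∈ {2, 43}.
139^86 ≡ 1 (mod 173)  [q = 2: ≡ 1 ✗]
139^4 ≡ 84 (mod 173)  [q = 43: ≢ 1 ✓]
Since 139^86 ≡ 1, the order of 139 divides 86 < 172, so 139 is not a primitive root.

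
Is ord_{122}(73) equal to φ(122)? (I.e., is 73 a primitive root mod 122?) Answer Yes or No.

φ(122) = φ(2)·φ(61) = 1·60 = 60 = 2^2 · 3 · 5.
An element g generates (Z/122Z)^× iff g^(60/q) ≢ 1 (mod 122) for each prime q ∈ {2, 3, 5}.
73^30 ≡ 1 (mod 122)  [q = 2: ≡ 1 ✗]
73^20 ≡ 13 (mod 122)  [q = 3: ≢ 1 ✓]
73^12 ≡ 119 (mod 122)  [q = 5: ≢ 1 ✓]
The check at q = 2 fails, so 73 generates a proper subgroup.

No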